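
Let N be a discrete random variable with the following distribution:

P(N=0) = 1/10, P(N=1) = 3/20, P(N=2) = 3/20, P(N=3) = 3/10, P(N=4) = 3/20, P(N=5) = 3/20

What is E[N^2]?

9.6

E[N^2] = Σ n^2·P(N=n)
 = 0·1/10 + 1·3/20 + 4·3/20 + 9·3/10 + 16·3/20 + 25·3/20
 = 0 + 3/20 + 3/5 + 27/10 + 12/5 + 15/4
 = 48/5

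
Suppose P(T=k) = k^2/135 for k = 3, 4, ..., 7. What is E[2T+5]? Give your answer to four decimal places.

16.4815

E[2T+5] = Σ (2t+5)·P(T=t)
 = 11·1/15 + 13·16/135 + 15·5/27 + 17·4/15 + 19·49/135
 = 11/15 + 208/135 + 25/9 + 68/15 + 931/135
 = 445/27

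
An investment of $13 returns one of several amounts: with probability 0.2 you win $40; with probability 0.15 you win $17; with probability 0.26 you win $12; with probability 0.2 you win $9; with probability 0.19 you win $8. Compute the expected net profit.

E[payout] = 40·0.2 + 17·0.15 + 12·0.26 + 9·0.2 + 8·0.19
 = 8 + 2.55 + 3.12 + 1.8 + 1.52
 = 16.99
Net = 16.99 - 13 = 3.99

3.99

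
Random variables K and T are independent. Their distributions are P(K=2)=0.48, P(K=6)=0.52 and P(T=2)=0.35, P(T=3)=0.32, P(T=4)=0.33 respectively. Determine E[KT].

12.1584

E[KT] = Σ_k Σ_t kt · P(K=k)P(T=t)
 = 4·0.168 + 6·0.1536 + 8·0.1584 + 12·0.182 + 18·0.1664 + 24·0.1716
 = 0.672 + 0.9216 + 1.2672 + 2.184 + 2.9952 + 4.1184
 = 12.1584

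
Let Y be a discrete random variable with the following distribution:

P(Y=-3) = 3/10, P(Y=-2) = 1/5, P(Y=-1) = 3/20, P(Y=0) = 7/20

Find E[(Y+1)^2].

1.75

E[(Y+1)^2] = Σ (y+1)^2·P(Y=y)
 = 4·3/10 + 1·1/5 + 0·3/20 + 1·7/20
 = 6/5 + 1/5 + 0 + 7/20
 = 7/4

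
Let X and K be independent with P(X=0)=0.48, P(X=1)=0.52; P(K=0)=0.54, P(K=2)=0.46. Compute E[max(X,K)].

1.2008

E[max(X,K)] = Σ_x Σ_k max(x,k) · P(X=x)P(K=k)
 = 0·0.2592 + 2·0.2208 + 1·0.2808 + 2·0.2392
 = 0 + 0.4416 + 0.2808 + 0.4784
 = 1.2008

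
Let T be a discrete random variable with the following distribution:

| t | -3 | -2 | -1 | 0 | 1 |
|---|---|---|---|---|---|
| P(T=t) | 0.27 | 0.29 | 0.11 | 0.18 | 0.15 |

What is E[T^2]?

3.85

E[T^2] = Σ t^2·P(T=t)
 = 9·0.27 + 4·0.29 + 1·0.11 + 0·0.18 + 1·0.15
 = 2.43 + 1.16 + 0.11 + 0 + 0.15
 = 3.85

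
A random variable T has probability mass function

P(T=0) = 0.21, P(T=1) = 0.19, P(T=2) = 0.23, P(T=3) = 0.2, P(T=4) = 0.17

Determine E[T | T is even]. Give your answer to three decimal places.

P(T is even) = 0.21 + 0.23 + 0.17 = 0.61.
E[T | T is even] = [0·0.21 + 2·0.23 + 4·0.17] / 0.61
 = 1.14 / 0.61
 = 114/61

1.869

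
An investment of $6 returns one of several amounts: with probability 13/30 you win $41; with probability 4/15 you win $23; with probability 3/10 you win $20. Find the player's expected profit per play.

23.9

E[payout] = 41·13/30 + 23·4/15 + 20·3/10
 = 533/30 + 92/15 + 6
 = 299/10
Net = 299/10 - 6 = 239/10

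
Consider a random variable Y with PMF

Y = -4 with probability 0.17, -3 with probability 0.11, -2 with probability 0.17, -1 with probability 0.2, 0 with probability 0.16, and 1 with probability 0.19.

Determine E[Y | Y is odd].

P(Y is odd) = 0.11 + 0.2 + 0.19 = 0.5.
E[Y | Y is odd] = [(-3)·0.11 + (-1)·0.2 + 1·0.19] / 0.5
 = -0.34 / 0.5
 = -17/25

-0.68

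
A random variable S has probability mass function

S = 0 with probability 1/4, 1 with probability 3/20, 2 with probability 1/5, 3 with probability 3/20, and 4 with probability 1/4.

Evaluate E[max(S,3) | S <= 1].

P(S <= 1) = 1/4 + 3/20 = 2/5.
E[max(S,3) | S <= 1] = [3·1/4 + 3·3/20] / (2/5)
 = 6/5 / (2/5)
 = 3

3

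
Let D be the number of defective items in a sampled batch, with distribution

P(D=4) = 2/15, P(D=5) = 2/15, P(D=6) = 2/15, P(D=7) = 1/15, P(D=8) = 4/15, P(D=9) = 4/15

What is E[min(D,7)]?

6.2

E[min(D,7)] = Σ min(d,7)·P(D=d)
 = 4·2/15 + 5·2/15 + 6·2/15 + 7·1/15 + 7·4/15 + 7·4/15
 = 8/15 + 2/3 + 4/5 + 7/15 + 28/15 + 28/15
 = 31/5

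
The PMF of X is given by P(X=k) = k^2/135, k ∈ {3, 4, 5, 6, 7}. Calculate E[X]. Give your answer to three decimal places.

E[X] = Σ x·P(X=x)
 = 3·1/15 + 4·16/135 + 5·5/27 + 6·4/15 + 7·49/135
 = 1/5 + 64/135 + 25/27 + 8/5 + 343/135
 = 155/27

5.741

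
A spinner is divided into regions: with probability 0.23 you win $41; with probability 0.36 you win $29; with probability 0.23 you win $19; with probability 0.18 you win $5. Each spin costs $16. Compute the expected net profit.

9.14

E[payout] = 41·0.23 + 29·0.36 + 19·0.23 + 5·0.18
 = 9.43 + 10.44 + 4.37 + 0.9
 = 25.14
Net = 25.14 - 16 = 9.14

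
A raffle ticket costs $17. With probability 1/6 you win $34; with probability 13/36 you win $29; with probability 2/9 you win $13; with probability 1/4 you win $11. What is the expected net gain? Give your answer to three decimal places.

E[payout] = 34·1/6 + 29·13/36 + 13·2/9 + 11·1/4
 = 17/3 + 377/36 + 26/9 + 11/4
 = 196/9
Net = 196/9 - 17 = 43/9

4.778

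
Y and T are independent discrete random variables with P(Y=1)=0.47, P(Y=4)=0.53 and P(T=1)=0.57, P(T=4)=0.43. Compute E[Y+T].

4.88

E[Y+T] = Σ_y Σ_t (y+t) · P(Y=y)P(T=t)
 = 2·0.2679 + 5·0.2021 + 5·0.3021 + 8·0.2279
 = 0.5358 + 1.0105 + 1.5105 + 1.8232
 = 4.88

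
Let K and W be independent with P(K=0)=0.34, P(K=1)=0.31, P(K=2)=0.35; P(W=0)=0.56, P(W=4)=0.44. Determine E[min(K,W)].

E[min(K,W)] = Σ_k Σ_w min(k,w) · P(K=k)P(W=w)
 = 0·0.1904 + 0·0.1496 + 0·0.1736 + 1·0.1364 + 0·0.196 + 2·0.154
 = 0 + 0 + 0 + 0.1364 + 0 + 0.308
 = 0.4444

0.4444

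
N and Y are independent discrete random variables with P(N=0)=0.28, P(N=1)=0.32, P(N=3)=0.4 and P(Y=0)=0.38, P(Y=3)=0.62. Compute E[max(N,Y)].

2.4376

E[max(N,Y)] = Σ_n Σ_y max(n,y) · P(N=n)P(Y=y)
 = 0·0.1064 + 3·0.1736 + 1·0.1216 + 3·0.1984 + 3·0.152 + 3·0.248
 = 0 + 0.5208 + 0.1216 + 0.5952 + 0.456 + 0.744
 = 2.4376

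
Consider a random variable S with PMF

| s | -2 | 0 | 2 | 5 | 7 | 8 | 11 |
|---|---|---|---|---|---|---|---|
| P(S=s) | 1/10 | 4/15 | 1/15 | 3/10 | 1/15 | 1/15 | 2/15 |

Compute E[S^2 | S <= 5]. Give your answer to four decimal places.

P(S <= 5) = 1/10 + 4/15 + 1/15 + 3/10 = 11/15.
E[S^2 | S <= 5] = [4·1/10 + 0·4/15 + 4·1/15 + 25·3/10] / (11/15)
 = 49/6 / (11/15)
 = 245/22

11.1364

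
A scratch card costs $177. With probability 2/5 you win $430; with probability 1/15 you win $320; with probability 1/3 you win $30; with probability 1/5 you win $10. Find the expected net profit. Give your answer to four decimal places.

28.3333

E[payout] = 430·2/5 + 320·1/15 + 30·1/3 + 10·1/5
 = 172 + 64/3 + 10 + 2
 = 616/3
Net = 616/3 - 177 = 85/3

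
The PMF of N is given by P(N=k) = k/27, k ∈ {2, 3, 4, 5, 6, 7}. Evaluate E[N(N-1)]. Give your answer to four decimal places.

E[N(N-1)] = Σ n(n-1)·P(N=n)
 = 2·2/27 + 6·1/9 + 12·4/27 + 20·5/27 + 30·2/9 + 42·7/27
 = 4/27 + 2/3 + 16/9 + 100/27 + 20/3 + 98/9
 = 644/27

23.8519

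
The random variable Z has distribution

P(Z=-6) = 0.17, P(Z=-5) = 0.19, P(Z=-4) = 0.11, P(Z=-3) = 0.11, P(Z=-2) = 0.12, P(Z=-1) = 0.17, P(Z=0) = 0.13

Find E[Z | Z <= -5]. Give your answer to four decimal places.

-5.4722

P(Z <= -5) = 0.17 + 0.19 = 0.36.
E[Z | Z <= -5] = [(-6)·0.17 + (-5)·0.19] / 0.36
 = -1.97 / 0.36
 = -197/36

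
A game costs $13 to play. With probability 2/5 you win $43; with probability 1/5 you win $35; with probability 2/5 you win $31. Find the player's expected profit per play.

E[payout] = 43·2/5 + 35·1/5 + 31·2/5
 = 86/5 + 7 + 62/5
 = 183/5
Net = 183/5 - 13 = 118/5

23.6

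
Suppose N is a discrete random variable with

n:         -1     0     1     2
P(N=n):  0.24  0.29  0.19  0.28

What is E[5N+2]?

4.55

E[5N+2] = Σ (5n+2)·P(N=n)
 = (-3)·0.24 + 2·0.29 + 7·0.19 + 12·0.28
 = (-0.72) + 0.58 + 1.33 + 3.36
 = 4.55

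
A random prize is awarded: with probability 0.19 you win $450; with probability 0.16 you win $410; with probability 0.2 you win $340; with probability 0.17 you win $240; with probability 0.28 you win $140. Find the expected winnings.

299.1

E[payout] = 450·0.19 + 410·0.16 + 340·0.2 + 240·0.17 + 140·0.28
 = 85.5 + 65.6 + 68 + 40.8 + 39.2
 = 299.1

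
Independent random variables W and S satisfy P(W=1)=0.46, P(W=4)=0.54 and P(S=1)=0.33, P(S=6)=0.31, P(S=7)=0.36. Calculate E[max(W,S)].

5.2446

E[max(W,S)] = Σ_w Σ_s max(w,s) · P(W=w)P(S=s)
 = 1·0.1518 + 6·0.1426 + 7·0.1656 + 4·0.1782 + 6·0.1674 + 7·0.1944
 = 0.1518 + 0.8556 + 1.1592 + 0.7128 + 1.0044 + 1.3608
 = 5.2446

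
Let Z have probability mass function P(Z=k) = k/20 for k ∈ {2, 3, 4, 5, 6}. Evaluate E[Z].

4.5

E[Z] = Σ z·P(Z=z)
 = 2·1/10 + 3·3/20 + 4·1/5 + 5·1/4 + 6·3/10
 = 1/5 + 9/20 + 4/5 + 5/4 + 9/5
 = 9/2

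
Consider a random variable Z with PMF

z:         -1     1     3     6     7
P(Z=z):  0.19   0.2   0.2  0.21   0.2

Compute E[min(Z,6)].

3.07

E[min(Z,6)] = Σ min(z,6)·P(Z=z)
 = (-1)·0.19 + 1·0.2 + 3·0.2 + 6·0.21 + 6·0.2
 = (-0.19) + 0.2 + 0.6 + 1.26 + 1.2
 = 3.07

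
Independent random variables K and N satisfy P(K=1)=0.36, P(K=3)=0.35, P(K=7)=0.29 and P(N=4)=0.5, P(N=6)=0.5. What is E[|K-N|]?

E[|K-N|] = Σ_k Σ_n |k-n| · P(K=k)P(N=n)
 = 3·0.18 + 5·0.18 + 1·0.175 + 3·0.175 + 3·0.145 + 1·0.145
 = 0.54 + 0.9 + 0.175 + 0.525 + 0.435 + 0.145
 = 2.72

2.72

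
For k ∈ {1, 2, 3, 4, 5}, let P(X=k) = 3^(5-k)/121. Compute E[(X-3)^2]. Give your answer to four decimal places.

E[(X-3)^2] = Σ (x-3)^2·P(X=x)
 = 4·81/121 + 1·27/121 + 0·9/121 + 1·3/121 + 4·1/121
 = 324/121 + 27/121 + 0 + 3/121 + 4/121
 = 358/121

2.9587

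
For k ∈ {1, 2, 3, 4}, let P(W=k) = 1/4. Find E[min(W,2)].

E[min(W,2)] = Σ min(w,2)·P(W=w)
 = 1·1/4 + 2·1/4 + 2·1/4 + 2·1/4
 = 1/4 + 1/2 + 1/2 + 1/2
 = 7/4

1.75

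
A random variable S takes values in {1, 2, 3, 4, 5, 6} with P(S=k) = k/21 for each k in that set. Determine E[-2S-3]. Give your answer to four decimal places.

-11.6667

E[-2S-3] = Σ (-2s-3)·P(S=s)
 = (-5)·1/21 + (-7)·2/21 + (-9)·1/7 + (-11)·4/21 + (-13)·5/21 + (-15)·2/7
 = (-5/21) + (-2/3) + (-9/7) + (-44/21) + (-65/21) + (-30/7)
 = -35/3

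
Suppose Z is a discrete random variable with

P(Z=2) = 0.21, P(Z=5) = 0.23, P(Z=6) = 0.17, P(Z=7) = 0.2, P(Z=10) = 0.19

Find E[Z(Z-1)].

35.62

E[Z(Z-1)] = Σ z(z-1)·P(Z=z)
 = 2·0.21 + 20·0.23 + 30·0.17 + 42·0.2 + 90·0.19
 = 0.42 + 4.6 + 5.1 + 8.4 + 17.1
 = 35.62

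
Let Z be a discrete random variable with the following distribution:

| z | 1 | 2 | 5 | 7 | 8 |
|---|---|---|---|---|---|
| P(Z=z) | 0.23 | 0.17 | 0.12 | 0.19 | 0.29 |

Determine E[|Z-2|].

3.28

E[|Z-2|] = Σ |z-2|·P(Z=z)
 = 1·0.23 + 0·0.17 + 3·0.12 + 5·0.19 + 6·0.29
 = 0.23 + 0 + 0.36 + 0.95 + 1.74
 = 3.28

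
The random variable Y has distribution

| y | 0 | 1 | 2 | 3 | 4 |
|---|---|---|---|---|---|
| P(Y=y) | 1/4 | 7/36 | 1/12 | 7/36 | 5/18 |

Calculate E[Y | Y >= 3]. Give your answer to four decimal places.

P(Y >= 3) = 7/36 + 5/18 = 17/36.
E[Y | Y >= 3] = [3·7/36 + 4·5/18] / (17/36)
 = 61/36 / (17/36)
 = 61/17

3.5882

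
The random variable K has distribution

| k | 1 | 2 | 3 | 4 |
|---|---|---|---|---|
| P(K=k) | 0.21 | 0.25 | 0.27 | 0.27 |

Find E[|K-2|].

1.02

E[|K-2|] = Σ |k-2|·P(K=k)
 = 1·0.21 + 0·0.25 + 1·0.27 + 2·0.27
 = 0.21 + 0 + 0.27 + 0.54
 = 1.02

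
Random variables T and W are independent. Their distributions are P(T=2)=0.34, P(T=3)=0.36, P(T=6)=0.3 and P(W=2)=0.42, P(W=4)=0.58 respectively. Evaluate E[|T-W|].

1.6064

E[|T-W|] = Σ_t Σ_w |t-w| · P(T=t)P(W=w)
 = 0·0.1428 + 2·0.1972 + 1·0.1512 + 1·0.2088 + 4·0.126 + 2·0.174
 = 0 + 0.3944 + 0.1512 + 0.2088 + 0.504 + 0.348
 = 1.6064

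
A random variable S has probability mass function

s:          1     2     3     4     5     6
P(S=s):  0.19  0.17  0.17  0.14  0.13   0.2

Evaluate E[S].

3.45

E[S] = Σ s·P(S=s)
 = 1·0.19 + 2·0.17 + 3·0.17 + 4·0.14 + 5·0.13 + 6·0.2
 = 0.19 + 0.34 + 0.51 + 0.56 + 0.65 + 1.2
 = 3.45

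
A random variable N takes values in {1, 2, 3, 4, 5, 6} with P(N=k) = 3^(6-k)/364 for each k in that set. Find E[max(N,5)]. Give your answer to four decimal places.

E[max(N,5)] = Σ max(n,5)·P(N=n)
 = 5·243/364 + 5·81/364 + 5·27/364 + 5·9/364 + 5·3/364 + 6·1/364
 = 1215/364 + 405/364 + 135/364 + 45/364 + 15/364 + 3/182
 = 1821/364

5.0027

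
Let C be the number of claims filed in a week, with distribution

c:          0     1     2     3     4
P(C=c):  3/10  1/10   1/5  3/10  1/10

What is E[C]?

E[C] = Σ c·P(C=c)
 = 0·3/10 + 1·1/10 + 2·1/5 + 3·3/10 + 4·1/10
 = 0 + 1/10 + 2/5 + 9/10 + 2/5
 = 9/5

1.8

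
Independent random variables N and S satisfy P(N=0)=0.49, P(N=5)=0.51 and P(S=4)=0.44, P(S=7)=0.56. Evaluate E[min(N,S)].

2.3256

E[min(N,S)] = Σ_n Σ_s min(n,s) · P(N=n)P(S=s)
 = 0·0.2156 + 0·0.2744 + 4·0.2244 + 5·0.2856
 = 0 + 0 + 0.8976 + 1.428
 = 2.3256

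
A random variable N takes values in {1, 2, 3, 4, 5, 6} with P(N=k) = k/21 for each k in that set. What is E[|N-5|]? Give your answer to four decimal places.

1.2381

E[|N-5|] = Σ |n-5|·P(N=n)
 = 4·1/21 + 3·2/21 + 2·1/7 + 1·4/21 + 0·5/21 + 1·2/7
 = 4/21 + 2/7 + 2/7 + 4/21 + 0 + 2/7
 = 26/21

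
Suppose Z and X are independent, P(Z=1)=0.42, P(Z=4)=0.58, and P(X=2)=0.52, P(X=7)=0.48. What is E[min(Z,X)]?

E[min(Z,X)] = Σ_z Σ_x min(z,x) · P(Z=z)P(X=x)
 = 1·0.2184 + 1·0.2016 + 2·0.3016 + 4·0.2784
 = 0.2184 + 0.2016 + 0.6032 + 1.1136
 = 2.1368

2.1368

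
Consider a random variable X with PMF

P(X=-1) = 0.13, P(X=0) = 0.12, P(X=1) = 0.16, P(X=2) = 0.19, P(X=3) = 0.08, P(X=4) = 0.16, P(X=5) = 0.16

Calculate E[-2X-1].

E[-2X-1] = Σ (-2x-1)·P(X=x)
 = 1·0.13 + (-1)·0.12 + (-3)·0.16 + (-5)·0.19 + (-7)·0.08 + (-9)·0.16 + (-11)·0.16
 = 0.13 + (-0.12) + (-0.48) + (-0.95) + (-0.56) + (-1.44) + (-1.76)
 = -5.18

-5.18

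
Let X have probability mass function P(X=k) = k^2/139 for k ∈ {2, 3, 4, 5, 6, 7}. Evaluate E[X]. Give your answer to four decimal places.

5.6331

E[X] = Σ x·P(X=x)
 = 2·4/139 + 3·9/139 + 4·16/139 + 5·25/139 + 6·36/139 + 7·49/139
 = 8/139 + 27/139 + 64/139 + 125/139 + 216/139 + 343/139
 = 783/139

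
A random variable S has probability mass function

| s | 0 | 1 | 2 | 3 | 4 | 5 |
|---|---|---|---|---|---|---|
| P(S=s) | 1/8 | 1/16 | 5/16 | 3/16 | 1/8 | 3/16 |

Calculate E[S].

E[S] = Σ s·P(S=s)
 = 0·1/8 + 1·1/16 + 2·5/16 + 3·3/16 + 4·1/8 + 5·3/16
 = 0 + 1/16 + 5/8 + 9/16 + 1/2 + 15/16
 = 43/16

2.6875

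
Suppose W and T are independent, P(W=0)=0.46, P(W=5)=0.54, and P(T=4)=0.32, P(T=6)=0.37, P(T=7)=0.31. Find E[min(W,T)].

E[min(W,T)] = Σ_w Σ_t min(w,t) · P(W=w)P(T=t)
 = 0·0.1472 + 0·0.1702 + 0·0.1426 + 4·0.1728 + 5·0.1998 + 5·0.1674
 = 0 + 0 + 0 + 0.6912 + 0.999 + 0.837
 = 2.5272

2.5272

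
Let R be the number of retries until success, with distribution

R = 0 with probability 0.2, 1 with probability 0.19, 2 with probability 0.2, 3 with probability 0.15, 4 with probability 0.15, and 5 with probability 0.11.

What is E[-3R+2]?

-4.57

E[-3R+2] = Σ (-3r+2)·P(R=r)
 = 2·0.2 + (-1)·0.19 + (-4)·0.2 + (-7)·0.15 + (-10)·0.15 + (-13)·0.11
 = 0.4 + (-0.19) + (-0.8) + (-1.05) + (-1.5) + (-1.43)
 = -4.57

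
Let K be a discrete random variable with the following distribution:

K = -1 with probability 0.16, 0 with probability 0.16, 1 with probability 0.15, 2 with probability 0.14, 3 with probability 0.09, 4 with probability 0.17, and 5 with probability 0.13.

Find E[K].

1.87

E[K] = Σ k·P(K=k)
 = (-1)·0.16 + 0·0.16 + 1·0.15 + 2·0.14 + 3·0.09 + 4·0.17 + 5·0.13
 = (-0.16) + 0 + 0.15 + 0.28 + 0.27 + 0.68 + 0.65
 = 1.87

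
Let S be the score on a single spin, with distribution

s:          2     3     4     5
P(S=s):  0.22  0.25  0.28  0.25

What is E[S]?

E[S] = Σ s·P(S=s)
 = 2·0.22 + 3·0.25 + 4·0.28 + 5·0.25
 = 0.44 + 0.75 + 1.12 + 1.25
 = 3.56

3.56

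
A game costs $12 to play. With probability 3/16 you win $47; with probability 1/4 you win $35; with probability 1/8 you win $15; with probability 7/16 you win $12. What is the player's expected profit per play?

12.6875

E[payout] = 47·3/16 + 35·1/4 + 15·1/8 + 12·7/16
 = 141/16 + 35/4 + 15/8 + 21/4
 = 395/16
Net = 395/16 - 12 = 203/16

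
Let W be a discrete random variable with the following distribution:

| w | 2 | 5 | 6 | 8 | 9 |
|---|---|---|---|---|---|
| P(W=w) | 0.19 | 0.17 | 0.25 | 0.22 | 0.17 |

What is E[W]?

6.02

E[W] = Σ w·P(W=w)
 = 2·0.19 + 5·0.17 + 6·0.25 + 8·0.22 + 9·0.17
 = 0.38 + 0.85 + 1.5 + 1.76 + 1.53
 = 6.02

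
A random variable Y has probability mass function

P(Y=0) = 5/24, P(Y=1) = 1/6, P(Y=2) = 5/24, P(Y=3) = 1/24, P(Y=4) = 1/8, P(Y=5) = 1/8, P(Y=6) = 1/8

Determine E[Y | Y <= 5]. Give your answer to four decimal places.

2.0952

P(Y <= 5) = 5/24 + 1/6 + 5/24 + 1/24 + 1/8 + 1/8 = 7/8.
E[Y | Y <= 5] = [0·5/24 + 1·1/6 + 2·5/24 + 3·1/24 + 4·1/8 + 5·1/8] / (7/8)
 = 11/6 / (7/8)
 = 44/21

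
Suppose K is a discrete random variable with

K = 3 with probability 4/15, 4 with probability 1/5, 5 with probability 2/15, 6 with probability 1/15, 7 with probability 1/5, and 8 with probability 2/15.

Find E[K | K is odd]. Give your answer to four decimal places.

P(K is odd) = 4/15 + 2/15 + 1/5 = 3/5.
E[K | K is odd] = [3·4/15 + 5·2/15 + 7·1/5] / (3/5)
 = 43/15 / (3/5)
 = 43/9

4.7778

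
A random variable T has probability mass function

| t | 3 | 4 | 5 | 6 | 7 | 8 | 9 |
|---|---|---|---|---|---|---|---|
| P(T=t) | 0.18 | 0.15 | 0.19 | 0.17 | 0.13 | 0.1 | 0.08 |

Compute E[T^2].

34.14

E[T^2] = Σ t^2·P(T=t)
 = 9·0.18 + 16·0.15 + 25·0.19 + 36·0.17 + 49·0.13 + 64·0.1 + 81·0.08
 = 1.62 + 2.4 + 4.75 + 6.12 + 6.37 + 6.4 + 6.48
 = 34.14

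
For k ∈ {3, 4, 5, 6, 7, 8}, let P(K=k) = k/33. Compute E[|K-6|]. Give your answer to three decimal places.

1.364

E[|K-6|] = Σ |k-6|·P(K=k)
 = 3·1/11 + 2·4/33 + 1·5/33 + 0·2/11 + 1·7/33 + 2·8/33
 = 3/11 + 8/33 + 5/33 + 0 + 7/33 + 16/33
 = 15/11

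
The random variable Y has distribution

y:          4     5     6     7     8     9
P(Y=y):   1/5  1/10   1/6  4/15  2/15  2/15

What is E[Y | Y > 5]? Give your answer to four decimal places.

P(Y > 5) = 1/6 + 4/15 + 2/15 + 2/15 = 7/10.
E[Y | Y > 5] = [6·1/6 + 7·4/15 + 8·2/15 + 9·2/15] / (7/10)
 = 77/15 / (7/10)
 = 22/3

7.3333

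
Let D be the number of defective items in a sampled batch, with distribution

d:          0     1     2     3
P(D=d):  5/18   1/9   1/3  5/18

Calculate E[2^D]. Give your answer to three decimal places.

4.056

E[2^D] = Σ 2^d·P(D=d)
 = 1·5/18 + 2·1/9 + 4·1/3 + 8·5/18
 = 5/18 + 2/9 + 4/3 + 20/9
 = 73/18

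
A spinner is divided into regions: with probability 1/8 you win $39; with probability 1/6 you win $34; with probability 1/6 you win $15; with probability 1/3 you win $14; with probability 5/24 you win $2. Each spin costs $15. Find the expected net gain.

E[payout] = 39·1/8 + 34·1/6 + 15·1/6 + 14·1/3 + 2·5/24
 = 39/8 + 17/3 + 5/2 + 14/3 + 5/12
 = 145/8
Net = 145/8 - 15 = 25/8

3.125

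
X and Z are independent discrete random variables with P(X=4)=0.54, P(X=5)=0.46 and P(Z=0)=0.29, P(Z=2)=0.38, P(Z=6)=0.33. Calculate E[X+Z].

7.2

E[X+Z] = Σ_x Σ_z (x+z) · P(X=x)P(Z=z)
 = 4·0.1566 + 6·0.2052 + 10·0.1782 + 5·0.1334 + 7·0.1748 + 11·0.1518
 = 0.6264 + 1.2312 + 1.782 + 0.667 + 1.2236 + 1.6698
 = 7.2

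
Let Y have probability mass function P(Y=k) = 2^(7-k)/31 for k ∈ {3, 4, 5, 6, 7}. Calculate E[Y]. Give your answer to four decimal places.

3.8387

E[Y] = Σ y·P(Y=y)
 = 3·16/31 + 4·8/31 + 5·4/31 + 6·2/31 + 7·1/31
 = 48/31 + 32/31 + 20/31 + 12/31 + 7/31
 = 119/31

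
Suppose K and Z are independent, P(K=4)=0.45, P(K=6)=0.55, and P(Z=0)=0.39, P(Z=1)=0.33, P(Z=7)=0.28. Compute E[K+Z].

7.39

E[K+Z] = Σ_k Σ_z (k+z) · P(K=k)P(Z=z)
 = 4·0.1755 + 5·0.1485 + 11·0.126 + 6·0.2145 + 7·0.1815 + 13·0.154
 = 0.702 + 0.7425 + 1.386 + 1.287 + 1.2705 + 2.002
 = 7.39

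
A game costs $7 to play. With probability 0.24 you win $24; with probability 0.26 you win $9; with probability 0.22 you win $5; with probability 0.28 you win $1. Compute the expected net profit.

E[payout] = 24·0.24 + 9·0.26 + 5·0.22 + 1·0.28
 = 5.76 + 2.34 + 1.1 + 0.28
 = 9.48
Net = 9.48 - 7 = 2.48

2.48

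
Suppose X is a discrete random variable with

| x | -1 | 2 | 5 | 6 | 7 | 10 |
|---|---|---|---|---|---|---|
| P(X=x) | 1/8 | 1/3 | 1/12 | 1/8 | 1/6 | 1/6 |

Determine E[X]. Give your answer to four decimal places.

4.5417

E[X] = Σ x·P(X=x)
 = (-1)·1/8 + 2·1/3 + 5·1/12 + 6·1/8 + 7·1/6 + 10·1/6
 = (-1/8) + 2/3 + 5/12 + 3/4 + 7/6 + 5/3
 = 109/24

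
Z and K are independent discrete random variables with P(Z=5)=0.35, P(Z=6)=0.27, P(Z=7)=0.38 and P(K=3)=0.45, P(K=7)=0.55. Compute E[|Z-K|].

E[|Z-K|] = Σ_z Σ_k |z-k| · P(Z=z)P(K=k)
 = 2·0.1575 + 2·0.1925 + 3·0.1215 + 1·0.1485 + 4·0.171 + 0·0.209
 = 0.315 + 0.385 + 0.3645 + 0.1485 + 0.684 + 0
 = 1.897

1.897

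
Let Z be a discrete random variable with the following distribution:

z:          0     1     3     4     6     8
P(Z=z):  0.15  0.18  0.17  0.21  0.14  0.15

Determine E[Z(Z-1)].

E[Z(Z-1)] = Σ z(z-1)·P(Z=z)
 = 0·0.15 + 0·0.18 + 6·0.17 + 12·0.21 + 30·0.14 + 56·0.15
 = 0 + 0 + 1.02 + 2.52 + 4.2 + 8.4
 = 16.14

16.14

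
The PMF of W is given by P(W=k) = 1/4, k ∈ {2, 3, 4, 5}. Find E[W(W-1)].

10

E[W(W-1)] = Σ w(w-1)·P(W=w)
 = 2·1/4 + 6·1/4 + 12·1/4 + 20·1/4
 = 1/2 + 3/2 + 3 + 5
 = 10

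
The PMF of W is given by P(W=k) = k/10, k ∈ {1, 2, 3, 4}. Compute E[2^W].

9.8

E[2^W] = Σ 2^w·P(W=w)
 = 2·1/10 + 4·1/5 + 8·3/10 + 16·2/5
 = 1/5 + 4/5 + 12/5 + 32/5
 = 49/5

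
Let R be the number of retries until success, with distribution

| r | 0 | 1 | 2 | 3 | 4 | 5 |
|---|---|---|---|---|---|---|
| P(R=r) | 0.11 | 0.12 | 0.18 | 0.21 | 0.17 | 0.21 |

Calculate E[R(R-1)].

E[R(R-1)] = Σ r(r-1)·P(R=r)
 = 0·0.11 + 0·0.12 + 2·0.18 + 6·0.21 + 12·0.17 + 20·0.21
 = 0 + 0 + 0.36 + 1.26 + 2.04 + 4.2
 = 7.86

7.86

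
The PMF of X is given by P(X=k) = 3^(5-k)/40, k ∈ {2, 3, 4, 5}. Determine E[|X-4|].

E[|X-4|] = Σ |x-4|·P(X=x)
 = 2·27/40 + 1·9/40 + 0·3/40 + 1·1/40
 = 27/20 + 9/40 + 0 + 1/40
 = 8/5

1.6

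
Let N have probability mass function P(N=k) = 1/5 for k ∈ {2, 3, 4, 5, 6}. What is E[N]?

E[N] = Σ n·P(N=n)
 = 2·1/5 + 3·1/5 + 4·1/5 + 5·1/5 + 6·1/5
 = 2/5 + 3/5 + 4/5 + 1 + 6/5
 = 4

4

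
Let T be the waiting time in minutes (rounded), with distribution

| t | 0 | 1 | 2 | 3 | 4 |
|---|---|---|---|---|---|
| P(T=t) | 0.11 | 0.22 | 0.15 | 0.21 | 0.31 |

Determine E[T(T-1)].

5.28

E[T(T-1)] = Σ t(t-1)·P(T=t)
 = 0·0.11 + 0·0.22 + 2·0.15 + 6·0.21 + 12·0.31
 = 0 + 0 + 0.3 + 1.26 + 3.72
 = 5.28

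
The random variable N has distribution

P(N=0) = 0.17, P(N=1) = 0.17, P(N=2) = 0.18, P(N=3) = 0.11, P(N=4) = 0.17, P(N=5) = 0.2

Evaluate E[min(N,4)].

E[min(N,4)] = Σ min(n,4)·P(N=n)
 = 0·0.17 + 1·0.17 + 2·0.18 + 3·0.11 + 4·0.17 + 4·0.2
 = 0 + 0.17 + 0.36 + 0.33 + 0.68 + 0.8
 = 2.34

2.34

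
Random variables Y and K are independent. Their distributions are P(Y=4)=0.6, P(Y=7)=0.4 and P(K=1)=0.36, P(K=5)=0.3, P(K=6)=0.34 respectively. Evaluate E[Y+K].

E[Y+K] = Σ_y Σ_k (y+k) · P(Y=y)P(K=k)
 = 5·0.216 + 9·0.18 + 10·0.204 + 8·0.144 + 12·0.12 + 13·0.136
 = 1.08 + 1.62 + 2.04 + 1.152 + 1.44 + 1.768
 = 9.1

9.1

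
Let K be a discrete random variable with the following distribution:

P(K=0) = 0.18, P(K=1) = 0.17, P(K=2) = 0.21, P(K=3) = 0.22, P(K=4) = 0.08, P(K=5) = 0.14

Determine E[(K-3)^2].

3.15

E[(K-3)^2] = Σ (k-3)^2·P(K=k)
 = 9·0.18 + 4·0.17 + 1·0.21 + 0·0.22 + 1·0.08 + 4·0.14
 = 1.62 + 0.68 + 0.21 + 0 + 0.08 + 0.56
 = 3.15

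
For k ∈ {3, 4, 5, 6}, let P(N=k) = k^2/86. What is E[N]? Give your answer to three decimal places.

E[N] = Σ n·P(N=n)
 = 3·9/86 + 4·8/43 + 5·25/86 + 6·18/43
 = 27/86 + 32/43 + 125/86 + 108/43
 = 216/43

5.023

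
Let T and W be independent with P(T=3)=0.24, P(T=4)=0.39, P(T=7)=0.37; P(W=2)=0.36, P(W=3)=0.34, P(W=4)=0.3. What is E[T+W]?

E[T+W] = Σ_t Σ_w (t+w) · P(T=t)P(W=w)
 = 5·0.0864 + 6·0.0816 + 7·0.072 + 6·0.1404 + 7·0.1326 + 8·0.117 + 9·0.1332 + 10·0.1258 + 11·0.111
 = 0.432 + 0.4896 + 0.504 + 0.8424 + 0.9282 + 0.936 + 1.1988 + 1.258 + 1.221
 = 7.81

7.81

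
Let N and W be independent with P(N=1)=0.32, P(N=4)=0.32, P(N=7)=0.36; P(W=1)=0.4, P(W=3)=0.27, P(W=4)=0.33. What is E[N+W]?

6.65

E[N+W] = Σ_n Σ_w (n+w) · P(N=n)P(W=w)
 = 2·0.128 + 4·0.0864 + 5·0.1056 + 5·0.128 + 7·0.0864 + 8·0.1056 + 8·0.144 + 10·0.0972 + 11·0.1188
 = 0.256 + 0.3456 + 0.528 + 0.64 + 0.6048 + 0.8448 + 1.152 + 0.972 + 1.3068
 = 6.65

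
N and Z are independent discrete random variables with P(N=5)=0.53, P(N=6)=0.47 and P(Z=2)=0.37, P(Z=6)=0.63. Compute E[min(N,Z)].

4.1861

E[min(N,Z)] = Σ_n Σ_z min(n,z) · P(N=n)P(Z=z)
 = 2·0.1961 + 5·0.3339 + 2·0.1739 + 6·0.2961
 = 0.3922 + 1.6695 + 0.3478 + 1.7766
 = 4.1861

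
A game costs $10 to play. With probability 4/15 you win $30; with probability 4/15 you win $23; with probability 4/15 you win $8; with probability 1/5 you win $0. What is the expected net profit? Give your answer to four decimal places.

E[payout] = 30·4/15 + 23·4/15 + 8·4/15 + 0·1/5
 = 8 + 92/15 + 32/15 + 0
 = 244/15
Net = 244/15 - 10 = 94/15

6.2667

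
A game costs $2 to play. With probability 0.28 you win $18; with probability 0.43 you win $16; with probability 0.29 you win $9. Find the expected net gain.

12.53

E[payout] = 18·0.28 + 16·0.43 + 9·0.29
 = 5.04 + 6.88 + 2.61
 = 14.53
Net = 14.53 - 2 = 12.53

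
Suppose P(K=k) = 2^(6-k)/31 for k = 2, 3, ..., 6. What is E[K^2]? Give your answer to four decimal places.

E[K^2] = Σ k^2·P(K=k)
 = 4·16/31 + 9·8/31 + 16·4/31 + 25·2/31 + 36·1/31
 = 64/31 + 72/31 + 64/31 + 50/31 + 36/31
 = 286/31

9.2258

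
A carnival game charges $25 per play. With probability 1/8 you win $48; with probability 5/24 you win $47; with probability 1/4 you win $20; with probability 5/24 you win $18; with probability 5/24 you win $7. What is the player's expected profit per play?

1

E[payout] = 48·1/8 + 47·5/24 + 20·1/4 + 18·5/24 + 7·5/24
 = 6 + 235/24 + 5 + 15/4 + 35/24
 = 26
Net = 26 - 25 = 1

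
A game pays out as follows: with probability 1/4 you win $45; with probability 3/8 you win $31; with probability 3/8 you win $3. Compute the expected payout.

E[payout] = 45·1/4 + 31·3/8 + 3·3/8
 = 45/4 + 93/8 + 9/8
 = 24

24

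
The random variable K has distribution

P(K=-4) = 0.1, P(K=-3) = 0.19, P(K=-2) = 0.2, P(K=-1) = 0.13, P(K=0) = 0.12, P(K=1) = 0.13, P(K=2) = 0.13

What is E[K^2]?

4.89

E[K^2] = Σ k^2·P(K=k)
 = 16·0.1 + 9·0.19 + 4·0.2 + 1·0.13 + 0·0.12 + 1·0.13 + 4·0.13
 = 1.6 + 1.71 + 0.8 + 0.13 + 0 + 0.13 + 0.52
 = 4.89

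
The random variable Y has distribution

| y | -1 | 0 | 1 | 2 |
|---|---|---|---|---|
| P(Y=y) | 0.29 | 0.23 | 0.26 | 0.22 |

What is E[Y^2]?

1.43

E[Y^2] = Σ y^2·P(Y=y)
 = 1·0.29 + 0·0.23 + 1·0.26 + 4·0.22
 = 0.29 + 0 + 0.26 + 0.88
 = 1.43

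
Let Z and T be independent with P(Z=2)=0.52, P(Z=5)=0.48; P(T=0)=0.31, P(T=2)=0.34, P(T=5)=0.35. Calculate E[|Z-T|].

E[|Z-T|] = Σ_z Σ_t |z-t| · P(Z=z)P(T=t)
 = 2·0.1612 + 0·0.1768 + 3·0.182 + 5·0.1488 + 3·0.1632 + 0·0.168
 = 0.3224 + 0 + 0.546 + 0.744 + 0.4896 + 0
 = 2.102

2.102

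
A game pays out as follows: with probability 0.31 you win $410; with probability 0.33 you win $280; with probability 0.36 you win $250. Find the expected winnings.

E[payout] = 410·0.31 + 280·0.33 + 250·0.36
 = 127.1 + 92.4 + 90
 = 309.5

309.5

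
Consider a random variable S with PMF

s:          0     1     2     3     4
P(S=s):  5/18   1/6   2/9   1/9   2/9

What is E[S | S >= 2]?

3

P(S >= 2) = 2/9 + 1/9 + 2/9 = 5/9.
E[S | S >= 2] = [2·2/9 + 3·1/9 + 4·2/9] / (5/9)
 = 5/3 / (5/9)
 = 3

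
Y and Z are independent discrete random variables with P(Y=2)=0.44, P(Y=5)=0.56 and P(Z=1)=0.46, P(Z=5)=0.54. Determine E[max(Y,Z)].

4.3928

E[max(Y,Z)] = Σ_y Σ_z max(y,z) · P(Y=y)P(Z=z)
 = 2·0.2024 + 5·0.2376 + 5·0.2576 + 5·0.3024
 = 0.4048 + 1.188 + 1.288 + 1.512
 = 4.3928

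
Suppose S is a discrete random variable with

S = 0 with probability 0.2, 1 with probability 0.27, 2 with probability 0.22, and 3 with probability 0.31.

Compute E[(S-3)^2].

3.1

E[(S-3)^2] = Σ (s-3)^2·P(S=s)
 = 9·0.2 + 4·0.27 + 1·0.22 + 0·0.31
 = 1.8 + 1.08 + 0.22 + 0
 = 3.1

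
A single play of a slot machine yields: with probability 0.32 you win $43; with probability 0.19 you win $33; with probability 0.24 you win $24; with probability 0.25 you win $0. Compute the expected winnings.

25.79

E[payout] = 43·0.32 + 33·0.19 + 24·0.24 + 0·0.25
 = 13.76 + 6.27 + 5.76 + 0
 = 25.79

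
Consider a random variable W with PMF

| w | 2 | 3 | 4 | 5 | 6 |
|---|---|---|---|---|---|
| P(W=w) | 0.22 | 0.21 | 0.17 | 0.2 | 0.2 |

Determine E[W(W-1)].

13.74

E[W(W-1)] = Σ w(w-1)·P(W=w)
 = 2·0.22 + 6·0.21 + 12·0.17 + 20·0.2 + 30·0.2
 = 0.44 + 1.26 + 2.04 + 4 + 6
 = 13.74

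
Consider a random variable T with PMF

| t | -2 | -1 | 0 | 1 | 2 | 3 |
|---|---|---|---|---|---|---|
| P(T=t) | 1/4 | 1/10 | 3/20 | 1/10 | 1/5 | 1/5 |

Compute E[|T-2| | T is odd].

P(T is odd) = 1/10 + 1/10 + 1/5 = 2/5.
E[|T-2| | T is odd] = [3·1/10 + 1·1/10 + 1·1/5] / (2/5)
 = 3/5 / (2/5)
 = 3/2

1.5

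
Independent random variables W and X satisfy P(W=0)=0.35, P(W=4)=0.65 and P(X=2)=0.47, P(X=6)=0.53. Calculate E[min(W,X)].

E[min(W,X)] = Σ_w Σ_x min(w,x) · P(W=w)P(X=x)
 = 0·0.1645 + 0·0.1855 + 2·0.3055 + 4·0.3445
 = 0 + 0 + 0.611 + 1.378
 = 1.989

1.989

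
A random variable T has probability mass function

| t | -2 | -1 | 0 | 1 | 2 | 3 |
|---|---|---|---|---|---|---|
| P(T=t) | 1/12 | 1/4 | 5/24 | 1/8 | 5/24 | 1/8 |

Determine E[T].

E[T] = Σ t·P(T=t)
 = (-2)·1/12 + (-1)·1/4 + 0·5/24 + 1·1/8 + 2·5/24 + 3·1/8
 = (-1/6) + (-1/4) + 0 + 1/8 + 5/12 + 3/8
 = 1/2

0.5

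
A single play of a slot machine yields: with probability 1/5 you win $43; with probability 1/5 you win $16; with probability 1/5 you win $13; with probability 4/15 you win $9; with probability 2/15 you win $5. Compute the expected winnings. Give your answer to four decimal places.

E[payout] = 43·1/5 + 16·1/5 + 13·1/5 + 9·4/15 + 5·2/15
 = 43/5 + 16/5 + 13/5 + 12/5 + 2/3
 = 262/15

17.4667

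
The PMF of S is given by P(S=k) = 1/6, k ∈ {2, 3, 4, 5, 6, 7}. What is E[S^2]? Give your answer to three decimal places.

23.167

E[S^2] = Σ s^2·P(S=s)
 = 4·1/6 + 9·1/6 + 16·1/6 + 25·1/6 + 36·1/6 + 49·1/6
 = 2/3 + 3/2 + 8/3 + 25/6 + 6 + 49/6
 = 139/6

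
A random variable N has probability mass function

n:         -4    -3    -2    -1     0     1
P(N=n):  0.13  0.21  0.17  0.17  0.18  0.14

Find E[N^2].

4.96

E[N^2] = Σ n^2·P(N=n)
 = 16·0.13 + 9·0.21 + 4·0.17 + 1·0.17 + 0·0.18 + 1·0.14
 = 2.08 + 1.89 + 0.68 + 0.17 + 0 + 0.14
 = 4.96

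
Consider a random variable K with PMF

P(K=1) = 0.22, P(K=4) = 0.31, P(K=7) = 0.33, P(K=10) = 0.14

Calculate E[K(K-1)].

30.18

E[K(K-1)] = Σ k(k-1)·P(K=k)
 = 0·0.22 + 12·0.31 + 42·0.33 + 90·0.14
 = 0 + 3.72 + 13.86 + 12.6
 = 30.18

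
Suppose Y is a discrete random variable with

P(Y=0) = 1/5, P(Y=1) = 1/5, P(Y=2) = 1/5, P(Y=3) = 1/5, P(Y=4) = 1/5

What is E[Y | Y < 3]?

P(Y < 3) = 1/5 + 1/5 + 1/5 = 3/5.
E[Y | Y < 3] = [0·1/5 + 1·1/5 + 2·1/5] / (3/5)
 = 3/5 / (3/5)
 = 1

1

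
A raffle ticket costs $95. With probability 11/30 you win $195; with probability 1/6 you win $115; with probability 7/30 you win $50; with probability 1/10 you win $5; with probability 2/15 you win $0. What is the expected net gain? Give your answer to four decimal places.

7.8333

E[payout] = 195·11/30 + 115·1/6 + 50·7/30 + 5·1/10 + 0·2/15
 = 143/2 + 115/6 + 35/3 + 1/2 + 0
 = 617/6
Net = 617/6 - 95 = 47/6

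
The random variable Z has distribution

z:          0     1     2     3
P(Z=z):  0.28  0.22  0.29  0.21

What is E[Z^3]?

E[Z^3] = Σ z^3·P(Z=z)
 = 0·0.28 + 1·0.22 + 8·0.29 + 27·0.21
 = 0 + 0.22 + 2.32 + 5.67
 = 8.21

8.21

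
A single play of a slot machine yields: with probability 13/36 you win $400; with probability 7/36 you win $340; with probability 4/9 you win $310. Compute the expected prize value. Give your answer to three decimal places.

E[payout] = 400·13/36 + 340·7/36 + 310·4/9
 = 1300/9 + 595/9 + 1240/9
 = 1045/3

348.333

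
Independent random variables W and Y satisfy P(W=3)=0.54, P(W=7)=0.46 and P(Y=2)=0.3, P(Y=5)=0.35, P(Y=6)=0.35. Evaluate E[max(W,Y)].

5.785

E[max(W,Y)] = Σ_w Σ_y max(w,y) · P(W=w)P(Y=y)
 = 3·0.162 + 5·0.189 + 6·0.189 + 7·0.138 + 7·0.161 + 7·0.161
 = 0.486 + 0.945 + 1.134 + 0.966 + 1.127 + 1.127
 = 5.785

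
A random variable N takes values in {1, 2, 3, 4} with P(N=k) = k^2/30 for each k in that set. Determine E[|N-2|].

1.4

E[|N-2|] = Σ |n-2|·P(N=n)
 = 1·1/30 + 0·2/15 + 1·3/10 + 2·8/15
 = 1/30 + 0 + 3/10 + 16/15
 = 7/5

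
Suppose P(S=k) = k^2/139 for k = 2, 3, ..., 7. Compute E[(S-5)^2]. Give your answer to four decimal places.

2.3022

E[(S-5)^2] = Σ (s-5)^2·P(S=s)
 = 9·4/139 + 4·9/139 + 1·16/139 + 0·25/139 + 1·36/139 + 4·49/139
 = 36/139 + 36/139 + 16/139 + 0 + 36/139 + 196/139
 = 320/139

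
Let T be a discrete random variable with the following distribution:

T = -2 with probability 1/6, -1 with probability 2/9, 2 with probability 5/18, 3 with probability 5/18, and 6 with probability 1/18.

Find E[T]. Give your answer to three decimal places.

E[T] = Σ t·P(T=t)
 = (-2)·1/6 + (-1)·2/9 + 2·5/18 + 3·5/18 + 6·1/18
 = (-1/3) + (-2/9) + 5/9 + 5/6 + 1/3
 = 7/6

1.167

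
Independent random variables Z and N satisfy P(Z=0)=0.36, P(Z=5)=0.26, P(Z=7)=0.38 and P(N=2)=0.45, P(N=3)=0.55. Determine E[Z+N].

E[Z+N] = Σ_z Σ_n (z+n) · P(Z=z)P(N=n)
 = 2·0.162 + 3·0.198 + 7·0.117 + 8·0.143 + 9·0.171 + 10·0.209
 = 0.324 + 0.594 + 0.819 + 1.144 + 1.539 + 2.09
 = 6.51

6.51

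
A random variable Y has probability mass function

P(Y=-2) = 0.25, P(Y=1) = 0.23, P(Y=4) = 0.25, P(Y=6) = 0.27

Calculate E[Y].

2.35

E[Y] = Σ y·P(Y=y)
 = (-2)·0.25 + 1·0.23 + 4·0.25 + 6·0.27
 = (-0.5) + 0.23 + 1 + 1.62
 = 2.35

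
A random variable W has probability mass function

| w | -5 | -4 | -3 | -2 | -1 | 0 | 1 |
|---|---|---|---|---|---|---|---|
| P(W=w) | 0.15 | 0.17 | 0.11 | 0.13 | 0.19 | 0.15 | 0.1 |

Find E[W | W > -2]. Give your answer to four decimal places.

P(W > -2) = 0.19 + 0.15 + 0.1 = 0.44.
E[W | W > -2] = [(-1)·0.19 + 0·0.15 + 1·0.1] / 0.44
 = -0.09 / 0.44
 = -9/44

-0.2045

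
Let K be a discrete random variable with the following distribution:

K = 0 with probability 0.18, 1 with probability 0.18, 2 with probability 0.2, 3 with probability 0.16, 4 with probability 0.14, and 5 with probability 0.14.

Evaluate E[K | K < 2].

0.5

P(K < 2) = 0.18 + 0.18 = 0.36.
E[K | K < 2] = [0·0.18 + 1·0.18] / 0.36
 = 0.18 / 0.36
 = 1/2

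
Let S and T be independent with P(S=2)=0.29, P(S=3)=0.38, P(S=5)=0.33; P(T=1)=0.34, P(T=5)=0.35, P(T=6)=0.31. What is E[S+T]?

7.32

E[S+T] = Σ_s Σ_t (s+t) · P(S=s)P(T=t)
 = 3·0.0986 + 7·0.1015 + 8·0.0899 + 4·0.1292 + 8·0.133 + 9·0.1178 + 6·0.1122 + 10·0.1155 + 11·0.1023
 = 0.2958 + 0.7105 + 0.7192 + 0.5168 + 1.064 + 1.0602 + 0.6732 + 1.155 + 1.1253
 = 7.32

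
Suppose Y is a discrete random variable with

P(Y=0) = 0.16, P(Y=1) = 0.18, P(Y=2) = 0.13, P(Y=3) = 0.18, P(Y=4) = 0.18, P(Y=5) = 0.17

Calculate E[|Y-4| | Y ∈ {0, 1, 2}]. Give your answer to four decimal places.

3.0638

P(Y ∈ {0, 1, 2}) = 0.16 + 0.18 + 0.13 = 0.47.
E[|Y-4| | Y ∈ {0, 1, 2}] = [4·0.16 + 3·0.18 + 2·0.13] / 0.47
 = 1.44 / 0.47
 = 144/47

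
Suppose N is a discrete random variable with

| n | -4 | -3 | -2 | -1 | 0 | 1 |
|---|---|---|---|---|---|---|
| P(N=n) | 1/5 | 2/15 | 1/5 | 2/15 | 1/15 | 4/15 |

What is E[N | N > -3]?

P(N > -3) = 1/5 + 2/15 + 1/15 + 4/15 = 2/3.
E[N | N > -3] = [(-2)·1/5 + (-1)·2/15 + 0·1/15 + 1·4/15] / (2/3)
 = -4/15 / (2/3)
 = -2/5

-0.4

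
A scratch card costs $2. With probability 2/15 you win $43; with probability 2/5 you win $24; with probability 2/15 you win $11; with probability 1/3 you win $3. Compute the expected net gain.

15.8

E[payout] = 43·2/15 + 24·2/5 + 11·2/15 + 3·1/3
 = 86/15 + 48/5 + 22/15 + 1
 = 89/5
Net = 89/5 - 2 = 79/5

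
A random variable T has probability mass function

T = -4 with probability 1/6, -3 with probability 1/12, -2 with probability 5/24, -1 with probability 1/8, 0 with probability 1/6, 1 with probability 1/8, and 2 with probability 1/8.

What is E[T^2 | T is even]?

6

P(T is even) = 1/6 + 5/24 + 1/6 + 1/8 = 2/3.
E[T^2 | T is even] = [16·1/6 + 4·5/24 + 0·1/6 + 4·1/8] / (2/3)
 = 4 / (2/3)
 = 6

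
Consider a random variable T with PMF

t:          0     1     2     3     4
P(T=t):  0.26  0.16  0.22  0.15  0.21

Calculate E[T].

E[T] = Σ t·P(T=t)
 = 0·0.26 + 1·0.16 + 2·0.22 + 3·0.15 + 4·0.21
 = 0 + 0.16 + 0.44 + 0.45 + 0.84
 = 1.89

1.89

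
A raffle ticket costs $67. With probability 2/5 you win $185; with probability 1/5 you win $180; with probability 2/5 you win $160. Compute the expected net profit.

107

E[payout] = 185·2/5 + 180·1/5 + 160·2/5
 = 74 + 36 + 64
 = 174
Net = 174 - 67 = 107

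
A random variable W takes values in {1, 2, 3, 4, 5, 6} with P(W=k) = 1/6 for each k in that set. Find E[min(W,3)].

2.5

E[min(W,3)] = Σ min(w,3)·P(W=w)
 = 1·1/6 + 2·1/6 + 3·1/6 + 3·1/6 + 3·1/6 + 3·1/6
 = 1/6 + 1/3 + 1/2 + 1/2 + 1/2 + 1/2
 = 5/2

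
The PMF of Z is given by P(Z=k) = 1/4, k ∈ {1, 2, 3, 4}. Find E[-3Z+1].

E[-3Z+1] = Σ (-3z+1)·P(Z=z)
 = (-2)·1/4 + (-5)·1/4 + (-8)·1/4 + (-11)·1/4
 = (-1/2) + (-5/4) + (-2) + (-11/4)
 = -13/2

-6.5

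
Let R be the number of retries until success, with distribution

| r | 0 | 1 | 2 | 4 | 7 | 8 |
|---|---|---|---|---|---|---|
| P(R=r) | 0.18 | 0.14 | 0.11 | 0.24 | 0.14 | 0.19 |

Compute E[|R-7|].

E[|R-7|] = Σ |r-7|·P(R=r)
 = 7·0.18 + 6·0.14 + 5·0.11 + 3·0.24 + 0·0.14 + 1·0.19
 = 1.26 + 0.84 + 0.55 + 0.72 + 0 + 0.19
 = 3.56

3.56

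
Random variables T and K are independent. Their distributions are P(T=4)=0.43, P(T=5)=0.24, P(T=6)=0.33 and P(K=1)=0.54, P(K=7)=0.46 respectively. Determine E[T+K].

8.66

E[T+K] = Σ_t Σ_k (t+k) · P(T=t)P(K=k)
 = 5·0.2322 + 11·0.1978 + 6·0.1296 + 12·0.1104 + 7·0.1782 + 13·0.1518
 = 1.161 + 2.1758 + 0.7776 + 1.3248 + 1.2474 + 1.9734
 = 8.66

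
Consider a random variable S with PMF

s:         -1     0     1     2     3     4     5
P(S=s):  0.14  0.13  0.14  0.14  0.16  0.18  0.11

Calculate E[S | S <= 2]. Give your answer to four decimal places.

0.5091

P(S <= 2) = 0.14 + 0.13 + 0.14 + 0.14 = 0.55.
E[S | S <= 2] = [(-1)·0.14 + 0·0.13 + 1·0.14 + 2·0.14] / 0.55
 = 0.28 / 0.55
 = 28/55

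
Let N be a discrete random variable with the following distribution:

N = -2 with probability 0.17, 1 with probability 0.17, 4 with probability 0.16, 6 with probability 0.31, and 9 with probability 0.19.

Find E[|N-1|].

E[|N-1|] = Σ |n-1|·P(N=n)
 = 3·0.17 + 0·0.17 + 3·0.16 + 5·0.31 + 8·0.19
 = 0.51 + 0 + 0.48 + 1.55 + 1.52
 = 4.06

4.06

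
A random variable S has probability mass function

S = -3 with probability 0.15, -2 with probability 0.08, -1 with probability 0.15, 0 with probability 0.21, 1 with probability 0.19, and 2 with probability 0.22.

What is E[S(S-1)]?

E[S(S-1)] = Σ s(s-1)·P(S=s)
 = 12·0.15 + 6·0.08 + 2·0.15 + 0·0.21 + 0·0.19 + 2·0.22
 = 1.8 + 0.48 + 0.3 + 0 + 0 + 0.44
 = 3.02

3.02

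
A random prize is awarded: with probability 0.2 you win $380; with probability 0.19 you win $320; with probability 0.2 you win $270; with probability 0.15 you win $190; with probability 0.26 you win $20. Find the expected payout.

E[payout] = 380·0.2 + 320·0.19 + 270·0.2 + 190·0.15 + 20·0.26
 = 76 + 60.8 + 54 + 28.5 + 5.2
 = 224.5

224.5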